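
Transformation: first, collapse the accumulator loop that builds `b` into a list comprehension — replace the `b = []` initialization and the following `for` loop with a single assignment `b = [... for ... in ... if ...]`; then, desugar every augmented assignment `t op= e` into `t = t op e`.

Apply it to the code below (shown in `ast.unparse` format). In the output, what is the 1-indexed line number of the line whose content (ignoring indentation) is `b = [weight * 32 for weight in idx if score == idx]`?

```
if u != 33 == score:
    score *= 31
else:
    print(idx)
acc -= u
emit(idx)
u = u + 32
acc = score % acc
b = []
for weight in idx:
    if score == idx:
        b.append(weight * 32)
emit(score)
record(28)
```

9

Transformed code:
if u != 33 == score:
    score = score * 31
else:
    print(idx)
acc = acc - u
emit(idx)
u = u + 32
acc = score % acc
b = [weight * 32 for weight in idx if score == idx]
emit(score)
record(28)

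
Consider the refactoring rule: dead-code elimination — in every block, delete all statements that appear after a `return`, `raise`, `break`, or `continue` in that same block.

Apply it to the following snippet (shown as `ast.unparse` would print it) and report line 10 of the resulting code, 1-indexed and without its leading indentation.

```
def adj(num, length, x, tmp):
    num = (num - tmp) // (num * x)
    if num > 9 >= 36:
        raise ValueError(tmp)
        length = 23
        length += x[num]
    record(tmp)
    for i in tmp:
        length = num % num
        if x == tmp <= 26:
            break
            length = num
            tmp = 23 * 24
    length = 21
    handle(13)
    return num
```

Transformed code:
def adj(num, length, x, tmp):
    num = (num - tmp) // (num * x)
    if num > 9 >= 36:
        raise ValueError(tmp)
    record(tmp)
    for i in tmp:
        length = num % num
        if x == tmp <= 26:
            break
    length = 21
    handle(13)
    return num

length = 21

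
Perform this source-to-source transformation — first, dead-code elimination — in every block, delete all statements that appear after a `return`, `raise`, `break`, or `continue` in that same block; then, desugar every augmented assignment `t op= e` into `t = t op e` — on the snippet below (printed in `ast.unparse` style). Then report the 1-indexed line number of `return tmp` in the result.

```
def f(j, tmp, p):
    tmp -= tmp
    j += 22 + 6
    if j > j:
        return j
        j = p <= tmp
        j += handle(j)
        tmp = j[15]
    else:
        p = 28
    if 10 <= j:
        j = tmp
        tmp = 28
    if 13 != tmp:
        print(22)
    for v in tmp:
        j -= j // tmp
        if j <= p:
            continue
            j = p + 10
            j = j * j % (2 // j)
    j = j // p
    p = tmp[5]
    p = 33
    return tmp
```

20

Transformed code:
def f(j, tmp, p):
    tmp = tmp - tmp
    j = j + (22 + 6)
    if j > j:
        return j
    else:
        p = 28
    if 10 <= j:
        j = tmp
        tmp = 28
    if 13 != tmp:
        print(22)
    for v in tmp:
        j = j - j // tmp
        if j <= p:
            continue
    j = j // p
    p = tmp[5]
    p = 33
    return tmp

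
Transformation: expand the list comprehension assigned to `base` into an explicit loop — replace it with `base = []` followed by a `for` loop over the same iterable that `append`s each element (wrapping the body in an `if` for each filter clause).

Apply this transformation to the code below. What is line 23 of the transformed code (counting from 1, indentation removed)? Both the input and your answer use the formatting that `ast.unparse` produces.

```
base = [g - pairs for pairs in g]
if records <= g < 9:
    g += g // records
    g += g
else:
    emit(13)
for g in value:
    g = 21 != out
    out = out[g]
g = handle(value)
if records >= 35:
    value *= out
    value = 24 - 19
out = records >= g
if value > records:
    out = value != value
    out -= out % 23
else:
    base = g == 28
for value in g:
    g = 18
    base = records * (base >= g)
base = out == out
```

Transformed code:
base = []
for pairs in g:
    base.append(g - pairs)
if records <= g < 9:
    g += g // records
    g += g
else:
    emit(13)
for g in value:
    g = 21 != out
    out = out[g]
g = handle(value)
if records >= 35:
    value *= out
    value = 24 - 19
out = records >= g
if value > records:
    out = value != value
    out -= out % 23
else:
    base = g == 28
for value in g:
    g = 18
    base = records * (base >= g)
base = out == out

g = 18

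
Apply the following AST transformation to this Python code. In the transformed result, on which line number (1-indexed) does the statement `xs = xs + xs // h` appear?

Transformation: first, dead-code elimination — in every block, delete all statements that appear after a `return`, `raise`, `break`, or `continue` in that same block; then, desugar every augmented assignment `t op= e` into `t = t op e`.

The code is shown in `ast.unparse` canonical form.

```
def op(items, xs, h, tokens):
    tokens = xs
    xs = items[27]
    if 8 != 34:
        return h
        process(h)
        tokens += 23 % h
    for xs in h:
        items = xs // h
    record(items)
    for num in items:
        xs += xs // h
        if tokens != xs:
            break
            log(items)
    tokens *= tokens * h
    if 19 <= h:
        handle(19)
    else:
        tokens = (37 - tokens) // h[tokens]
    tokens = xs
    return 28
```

10

Transformed code:
def op(items, xs, h, tokens):
    tokens = xs
    xs = items[27]
    if 8 != 34:
        return h
    for xs in h:
        items = xs // h
    record(items)
    for num in items:
        xs = xs + xs // h
        if tokens != xs:
            break
    tokens = tokens * (tokens * h)
    if 19 <= h:
        handle(19)
    else:
        tokens = (37 - tokens) // h[tokens]
    tokens = xs
    return 28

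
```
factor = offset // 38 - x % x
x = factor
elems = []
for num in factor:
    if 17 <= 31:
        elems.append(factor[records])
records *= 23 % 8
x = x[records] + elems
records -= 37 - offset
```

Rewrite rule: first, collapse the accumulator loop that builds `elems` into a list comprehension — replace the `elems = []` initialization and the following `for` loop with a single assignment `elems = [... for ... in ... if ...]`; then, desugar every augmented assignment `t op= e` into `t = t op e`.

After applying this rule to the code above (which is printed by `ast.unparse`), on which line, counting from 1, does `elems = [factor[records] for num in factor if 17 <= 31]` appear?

3

Transformed code:
factor = offset // 38 - x % x
x = factor
elems = [factor[records] for num in factor if 17 <= 31]
records = records * (23 % 8)
x = x[records] + elems
records = records - (37 - offset)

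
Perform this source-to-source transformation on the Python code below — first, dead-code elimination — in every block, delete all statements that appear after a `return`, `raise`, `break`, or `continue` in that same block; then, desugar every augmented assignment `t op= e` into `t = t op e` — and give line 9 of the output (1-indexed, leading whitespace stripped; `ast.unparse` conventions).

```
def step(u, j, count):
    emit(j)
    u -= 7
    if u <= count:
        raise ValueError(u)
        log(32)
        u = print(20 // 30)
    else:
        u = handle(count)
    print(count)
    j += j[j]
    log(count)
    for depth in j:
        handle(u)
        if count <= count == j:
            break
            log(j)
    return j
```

j = j + j[j]

Transformed code:
def step(u, j, count):
    emit(j)
    u = u - 7
    if u <= count:
        raise ValueError(u)
    else:
        u = handle(count)
    print(count)
    j = j + j[j]
    log(count)
    for depth in j:
        handle(u)
        if count <= count == j:
            break
    return j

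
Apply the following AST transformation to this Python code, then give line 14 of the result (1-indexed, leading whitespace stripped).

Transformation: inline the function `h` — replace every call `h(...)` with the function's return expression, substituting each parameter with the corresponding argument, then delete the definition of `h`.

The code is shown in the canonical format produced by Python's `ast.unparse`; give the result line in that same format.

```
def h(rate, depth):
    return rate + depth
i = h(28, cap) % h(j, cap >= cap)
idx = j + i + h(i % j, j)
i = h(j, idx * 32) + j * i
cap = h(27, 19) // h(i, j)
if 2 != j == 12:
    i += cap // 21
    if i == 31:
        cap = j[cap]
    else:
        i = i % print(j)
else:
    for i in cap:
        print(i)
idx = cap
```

idx = cap

Transformed code:
i = (28 + cap) % (j + (cap >= cap))
idx = j + i + (i % j + j)
i = j + idx * 32 + j * i
cap = (27 + 19) // (i + j)
if 2 != j == 12:
    i += cap // 21
    if i == 31:
        cap = j[cap]
    else:
        i = i % print(j)
else:
    for i in cap:
        print(i)
idx = cap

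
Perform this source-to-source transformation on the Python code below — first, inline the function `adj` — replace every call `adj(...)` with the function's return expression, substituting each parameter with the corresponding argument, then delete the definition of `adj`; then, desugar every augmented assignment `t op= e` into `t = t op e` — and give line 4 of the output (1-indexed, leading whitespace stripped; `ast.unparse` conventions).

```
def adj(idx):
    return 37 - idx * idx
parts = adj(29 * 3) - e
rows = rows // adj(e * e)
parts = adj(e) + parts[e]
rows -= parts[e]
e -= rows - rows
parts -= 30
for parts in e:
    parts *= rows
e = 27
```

Transformed code:
parts = 37 - 29 * 3 * (29 * 3) - e
rows = rows // (37 - e * e * (e * e))
parts = 37 - e * e + parts[e]
rows = rows - parts[e]
e = e - (rows - rows)
parts = parts - 30
for parts in e:
    parts = parts * rows
e = 27

rows = rows - parts[e]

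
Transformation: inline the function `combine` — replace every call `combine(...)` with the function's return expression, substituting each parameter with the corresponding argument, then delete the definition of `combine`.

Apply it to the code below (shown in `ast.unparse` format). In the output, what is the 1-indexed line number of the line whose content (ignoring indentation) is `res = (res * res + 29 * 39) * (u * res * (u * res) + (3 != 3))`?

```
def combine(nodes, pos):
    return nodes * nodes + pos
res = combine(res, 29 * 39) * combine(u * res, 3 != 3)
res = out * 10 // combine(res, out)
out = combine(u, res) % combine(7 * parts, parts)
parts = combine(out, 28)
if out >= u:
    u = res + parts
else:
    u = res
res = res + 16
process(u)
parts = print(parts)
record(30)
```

Transformed code:
res = (res * res + 29 * 39) * (u * res * (u * res) + (3 != 3))
res = out * 10 // (res * res + out)
out = (u * u + res) % (7 * parts * (7 * parts) + parts)
parts = out * out + 28
if out >= u:
    u = res + parts
else:
    u = res
res = res + 16
process(u)
parts = print(parts)
record(30)

1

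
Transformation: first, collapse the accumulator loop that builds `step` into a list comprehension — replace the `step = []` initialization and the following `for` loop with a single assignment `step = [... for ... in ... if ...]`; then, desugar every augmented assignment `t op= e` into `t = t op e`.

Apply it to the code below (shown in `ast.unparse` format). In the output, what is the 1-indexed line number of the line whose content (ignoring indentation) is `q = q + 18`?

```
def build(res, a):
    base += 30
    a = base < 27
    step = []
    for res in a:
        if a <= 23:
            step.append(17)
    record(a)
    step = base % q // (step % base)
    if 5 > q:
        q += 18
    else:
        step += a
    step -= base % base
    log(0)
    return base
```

Transformed code:
def build(res, a):
    base = base + 30
    a = base < 27
    step = [17 for res in a if a <= 23]
    record(a)
    step = base % q // (step % base)
    if 5 > q:
        q = q + 18
    else:
        step = step + a
    step = step - base % base
    log(0)
    return base

8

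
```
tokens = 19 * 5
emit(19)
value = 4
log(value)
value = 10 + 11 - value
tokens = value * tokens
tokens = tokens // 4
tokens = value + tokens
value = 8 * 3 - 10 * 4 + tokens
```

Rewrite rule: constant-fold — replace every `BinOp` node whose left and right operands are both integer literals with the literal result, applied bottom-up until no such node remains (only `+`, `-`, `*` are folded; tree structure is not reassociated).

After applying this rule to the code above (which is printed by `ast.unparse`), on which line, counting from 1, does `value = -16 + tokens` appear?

9

Transformed code:
tokens = 95
emit(19)
value = 4
log(value)
value = 21 - value
tokens = value * tokens
tokens = tokens // 4
tokens = value + tokens
value = -16 + tokens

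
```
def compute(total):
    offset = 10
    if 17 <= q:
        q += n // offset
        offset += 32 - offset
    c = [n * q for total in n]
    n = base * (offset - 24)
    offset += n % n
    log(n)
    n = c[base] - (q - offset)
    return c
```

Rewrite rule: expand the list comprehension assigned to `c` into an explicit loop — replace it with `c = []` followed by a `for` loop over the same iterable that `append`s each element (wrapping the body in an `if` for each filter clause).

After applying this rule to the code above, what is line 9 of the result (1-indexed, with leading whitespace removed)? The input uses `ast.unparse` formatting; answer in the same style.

n = base * (offset - 24)

Transformed code:
def compute(total):
    offset = 10
    if 17 <= q:
        q += n // offset
        offset += 32 - offset
    c = []
    for total in n:
        c.append(n * q)
    n = base * (offset - 24)
    offset += n % n
    log(n)
    n = c[base] - (q - offset)
    return c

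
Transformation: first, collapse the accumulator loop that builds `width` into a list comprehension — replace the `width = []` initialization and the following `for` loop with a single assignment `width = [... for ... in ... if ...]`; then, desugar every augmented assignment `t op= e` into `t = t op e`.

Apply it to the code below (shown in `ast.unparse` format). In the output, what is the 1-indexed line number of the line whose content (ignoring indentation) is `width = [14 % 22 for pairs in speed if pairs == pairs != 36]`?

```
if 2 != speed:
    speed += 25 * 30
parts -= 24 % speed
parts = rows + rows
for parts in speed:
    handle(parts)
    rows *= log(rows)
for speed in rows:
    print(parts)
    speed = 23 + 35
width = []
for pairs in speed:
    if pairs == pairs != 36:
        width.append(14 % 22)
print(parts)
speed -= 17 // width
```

Transformed code:
if 2 != speed:
    speed = speed + 25 * 30
parts = parts - 24 % speed
parts = rows + rows
for parts in speed:
    handle(parts)
    rows = rows * log(rows)
for speed in rows:
    print(parts)
    speed = 23 + 35
width = [14 % 22 for pairs in speed if pairs == pairs != 36]
print(parts)
speed = speed - 17 // width

11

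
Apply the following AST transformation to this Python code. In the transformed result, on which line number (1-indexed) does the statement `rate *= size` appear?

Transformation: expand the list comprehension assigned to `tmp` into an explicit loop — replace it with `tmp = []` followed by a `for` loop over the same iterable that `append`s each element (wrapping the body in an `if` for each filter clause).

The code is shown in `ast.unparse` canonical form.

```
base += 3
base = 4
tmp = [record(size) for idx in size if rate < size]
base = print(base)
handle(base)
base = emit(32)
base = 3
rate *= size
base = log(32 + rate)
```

Transformed code:
base += 3
base = 4
tmp = []
for idx in size:
    if rate < size:
        tmp.append(record(size))
base = print(base)
handle(base)
base = emit(32)
base = 3
rate *= size
base = log(32 + rate)

11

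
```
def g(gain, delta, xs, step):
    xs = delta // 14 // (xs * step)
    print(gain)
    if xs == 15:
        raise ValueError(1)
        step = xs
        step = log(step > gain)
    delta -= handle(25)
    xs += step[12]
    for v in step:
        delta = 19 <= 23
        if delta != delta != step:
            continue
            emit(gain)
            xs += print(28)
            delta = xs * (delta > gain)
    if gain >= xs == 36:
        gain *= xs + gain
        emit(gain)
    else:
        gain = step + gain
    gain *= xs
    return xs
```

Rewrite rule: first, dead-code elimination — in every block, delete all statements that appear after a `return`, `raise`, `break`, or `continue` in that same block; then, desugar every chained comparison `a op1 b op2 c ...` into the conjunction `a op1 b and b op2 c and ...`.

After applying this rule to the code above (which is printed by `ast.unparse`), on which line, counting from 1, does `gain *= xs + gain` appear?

Transformed code:
def g(gain, delta, xs, step):
    xs = delta // 14 // (xs * step)
    print(gain)
    if xs == 15:
        raise ValueError(1)
    delta -= handle(25)
    xs += step[12]
    for v in step:
        delta = 19 <= 23
        if delta != delta and delta != step:
            continue
    if gain >= xs and xs == 36:
        gain *= xs + gain
        emit(gain)
    else:
        gain = step + gain
    gain *= xs
    return xs

13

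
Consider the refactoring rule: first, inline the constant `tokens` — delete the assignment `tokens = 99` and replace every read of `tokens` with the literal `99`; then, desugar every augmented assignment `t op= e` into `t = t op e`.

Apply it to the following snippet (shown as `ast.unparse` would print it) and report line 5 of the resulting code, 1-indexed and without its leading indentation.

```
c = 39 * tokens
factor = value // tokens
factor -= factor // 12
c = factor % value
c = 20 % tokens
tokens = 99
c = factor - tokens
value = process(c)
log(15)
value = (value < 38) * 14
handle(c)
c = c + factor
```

c = 20 % 99

Transformed code:
c = 39 * 99
factor = value // 99
factor = factor - factor // 12
c = factor % value
c = 20 % 99
c = factor - 99
value = process(c)
log(15)
value = (value < 38) * 14
handle(c)
c = c + factor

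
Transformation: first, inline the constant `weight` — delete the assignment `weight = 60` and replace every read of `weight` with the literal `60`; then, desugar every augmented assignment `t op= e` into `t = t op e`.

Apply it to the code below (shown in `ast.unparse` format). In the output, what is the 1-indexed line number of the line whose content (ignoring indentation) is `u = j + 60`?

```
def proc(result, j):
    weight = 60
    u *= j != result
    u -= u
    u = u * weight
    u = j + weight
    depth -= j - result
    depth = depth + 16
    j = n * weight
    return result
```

5

Transformed code:
def proc(result, j):
    u = u * (j != result)
    u = u - u
    u = u * 60
    u = j + 60
    depth = depth - (j - result)
    depth = depth + 16
    j = n * 60
    return result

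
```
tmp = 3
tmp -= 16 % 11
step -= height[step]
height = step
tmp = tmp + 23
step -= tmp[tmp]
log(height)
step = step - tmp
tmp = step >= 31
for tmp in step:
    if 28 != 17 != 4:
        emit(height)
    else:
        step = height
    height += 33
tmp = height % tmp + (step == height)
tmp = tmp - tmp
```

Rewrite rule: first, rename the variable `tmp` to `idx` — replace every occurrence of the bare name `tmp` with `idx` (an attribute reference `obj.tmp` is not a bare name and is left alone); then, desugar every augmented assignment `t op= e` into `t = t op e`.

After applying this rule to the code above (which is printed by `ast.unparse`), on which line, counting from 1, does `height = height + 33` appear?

15

Transformed code:
idx = 3
idx = idx - 16 % 11
step = step - height[step]
height = step
idx = idx + 23
step = step - idx[idx]
log(height)
step = step - idx
idx = step >= 31
for idx in step:
    if 28 != 17 != 4:
        emit(height)
    else:
        step = height
    height = height + 33
idx = height % idx + (step == height)
idx = idx - idx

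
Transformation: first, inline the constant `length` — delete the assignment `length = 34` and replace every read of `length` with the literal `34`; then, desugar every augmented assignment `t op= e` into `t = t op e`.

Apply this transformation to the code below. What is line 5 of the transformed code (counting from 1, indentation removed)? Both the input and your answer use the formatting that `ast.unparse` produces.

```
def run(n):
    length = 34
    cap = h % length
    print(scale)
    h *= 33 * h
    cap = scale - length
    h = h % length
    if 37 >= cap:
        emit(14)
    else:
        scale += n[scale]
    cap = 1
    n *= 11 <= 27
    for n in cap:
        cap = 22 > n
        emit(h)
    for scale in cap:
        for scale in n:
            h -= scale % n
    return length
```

Transformed code:
def run(n):
    cap = h % 34
    print(scale)
    h = h * (33 * h)
    cap = scale - 34
    h = h % 34
    if 37 >= cap:
        emit(14)
    else:
        scale = scale + n[scale]
    cap = 1
    n = n * (11 <= 27)
    for n in cap:
        cap = 22 > n
        emit(h)
    for scale in cap:
        for scale in n:
            h = h - scale % n
    return 34

cap = scale - 34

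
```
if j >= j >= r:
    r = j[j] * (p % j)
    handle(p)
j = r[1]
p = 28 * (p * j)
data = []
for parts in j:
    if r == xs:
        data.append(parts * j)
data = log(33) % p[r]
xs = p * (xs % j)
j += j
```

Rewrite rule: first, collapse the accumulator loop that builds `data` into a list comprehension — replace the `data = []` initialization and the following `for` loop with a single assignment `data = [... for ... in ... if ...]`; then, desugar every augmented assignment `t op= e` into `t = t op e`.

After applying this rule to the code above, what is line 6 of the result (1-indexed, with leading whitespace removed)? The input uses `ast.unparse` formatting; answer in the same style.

data = [parts * j for parts in j if r == xs]

Transformed code:
if j >= j >= r:
    r = j[j] * (p % j)
    handle(p)
j = r[1]
p = 28 * (p * j)
data = [parts * j for parts in j if r == xs]
data = log(33) % p[r]
xs = p * (xs % j)
j = j + j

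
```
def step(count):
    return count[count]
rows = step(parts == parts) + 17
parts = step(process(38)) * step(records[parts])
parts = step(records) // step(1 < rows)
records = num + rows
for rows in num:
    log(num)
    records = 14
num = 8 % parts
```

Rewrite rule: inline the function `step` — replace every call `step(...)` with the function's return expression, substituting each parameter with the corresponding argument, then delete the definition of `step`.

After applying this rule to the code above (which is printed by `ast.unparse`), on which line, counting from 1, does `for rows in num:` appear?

Transformed code:
rows = (parts == parts)[parts == parts] + 17
parts = process(38)[process(38)] * records[parts][records[parts]]
parts = records[records] // (1 < rows)[1 < rows]
records = num + rows
for rows in num:
    log(num)
    records = 14
num = 8 % parts

5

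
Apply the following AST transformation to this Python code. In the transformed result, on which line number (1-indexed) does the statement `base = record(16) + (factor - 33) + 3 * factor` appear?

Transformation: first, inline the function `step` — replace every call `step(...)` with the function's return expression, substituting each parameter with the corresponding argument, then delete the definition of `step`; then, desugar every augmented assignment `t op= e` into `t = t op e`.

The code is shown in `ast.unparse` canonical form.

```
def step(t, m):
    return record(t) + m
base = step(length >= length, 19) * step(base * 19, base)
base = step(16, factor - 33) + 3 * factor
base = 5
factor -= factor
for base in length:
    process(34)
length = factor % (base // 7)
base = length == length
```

2

Transformed code:
base = (record(length >= length) + 19) * (record(base * 19) + base)
base = record(16) + (factor - 33) + 3 * factor
base = 5
factor = factor - factor
for base in length:
    process(34)
length = factor % (base // 7)
base = length == length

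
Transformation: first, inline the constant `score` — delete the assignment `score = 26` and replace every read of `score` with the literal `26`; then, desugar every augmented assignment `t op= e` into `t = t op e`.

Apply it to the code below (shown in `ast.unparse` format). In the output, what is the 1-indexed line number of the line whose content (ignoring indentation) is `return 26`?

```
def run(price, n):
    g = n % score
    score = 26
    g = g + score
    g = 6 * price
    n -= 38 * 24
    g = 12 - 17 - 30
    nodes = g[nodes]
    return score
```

8

Transformed code:
def run(price, n):
    g = n % 26
    g = g + 26
    g = 6 * price
    n = n - 38 * 24
    g = 12 - 17 - 30
    nodes = g[nodes]
    return 26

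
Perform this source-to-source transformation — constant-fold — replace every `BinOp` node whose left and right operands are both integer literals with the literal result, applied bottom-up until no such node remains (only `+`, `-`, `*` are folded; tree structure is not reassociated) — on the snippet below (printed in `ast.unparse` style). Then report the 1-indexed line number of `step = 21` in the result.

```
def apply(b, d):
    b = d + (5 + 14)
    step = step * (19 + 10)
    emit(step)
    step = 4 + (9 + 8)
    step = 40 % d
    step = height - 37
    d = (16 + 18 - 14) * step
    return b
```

5

Transformed code:
def apply(b, d):
    b = d + 19
    step = step * 29
    emit(step)
    step = 21
    step = 40 % d
    step = height - 37
    d = 20 * step
    return b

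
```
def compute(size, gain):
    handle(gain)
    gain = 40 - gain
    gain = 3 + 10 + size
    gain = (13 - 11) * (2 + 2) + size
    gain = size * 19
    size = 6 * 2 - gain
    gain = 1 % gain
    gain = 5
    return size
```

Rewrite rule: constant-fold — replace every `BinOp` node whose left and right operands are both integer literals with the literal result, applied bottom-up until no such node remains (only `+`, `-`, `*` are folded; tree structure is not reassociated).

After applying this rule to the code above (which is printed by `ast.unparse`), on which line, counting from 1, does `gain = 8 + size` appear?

Transformed code:
def compute(size, gain):
    handle(gain)
    gain = 40 - gain
    gain = 13 + size
    gain = 8 + size
    gain = size * 19
    size = 12 - gain
    gain = 1 % gain
    gain = 5
    return size

5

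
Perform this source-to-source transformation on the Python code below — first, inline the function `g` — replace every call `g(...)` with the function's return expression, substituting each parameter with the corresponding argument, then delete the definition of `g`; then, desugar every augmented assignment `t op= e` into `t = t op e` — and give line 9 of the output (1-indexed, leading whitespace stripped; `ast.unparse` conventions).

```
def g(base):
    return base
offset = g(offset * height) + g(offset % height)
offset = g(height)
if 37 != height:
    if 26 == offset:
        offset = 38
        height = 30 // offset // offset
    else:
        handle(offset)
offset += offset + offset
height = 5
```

offset = offset + (offset + offset)

Transformed code:
offset = offset * height + offset % height
offset = height
if 37 != height:
    if 26 == offset:
        offset = 38
        height = 30 // offset // offset
    else:
        handle(offset)
offset = offset + (offset + offset)
height = 5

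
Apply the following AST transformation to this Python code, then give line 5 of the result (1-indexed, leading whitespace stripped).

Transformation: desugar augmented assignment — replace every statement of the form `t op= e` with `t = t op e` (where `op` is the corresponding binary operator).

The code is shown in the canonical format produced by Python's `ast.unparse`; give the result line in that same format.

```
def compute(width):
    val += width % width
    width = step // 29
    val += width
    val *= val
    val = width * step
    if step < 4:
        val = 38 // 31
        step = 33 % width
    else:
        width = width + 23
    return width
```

val = val * val

Transformed code:
def compute(width):
    val = val + width % width
    width = step // 29
    val = val + width
    val = val * val
    val = width * step
    if step < 4:
        val = 38 // 31
        step = 33 % width
    else:
        width = width + 23
    return width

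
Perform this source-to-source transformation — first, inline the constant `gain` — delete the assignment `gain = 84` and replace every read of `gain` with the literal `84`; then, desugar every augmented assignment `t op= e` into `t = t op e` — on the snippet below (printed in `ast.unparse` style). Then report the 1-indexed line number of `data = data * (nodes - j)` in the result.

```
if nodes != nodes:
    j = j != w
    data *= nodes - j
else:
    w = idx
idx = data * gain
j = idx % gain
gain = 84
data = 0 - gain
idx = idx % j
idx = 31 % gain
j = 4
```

Transformed code:
if nodes != nodes:
    j = j != w
    data = data * (nodes - j)
else:
    w = idx
idx = data * 84
j = idx % 84
data = 0 - 84
idx = idx % j
idx = 31 % 84
j = 4

3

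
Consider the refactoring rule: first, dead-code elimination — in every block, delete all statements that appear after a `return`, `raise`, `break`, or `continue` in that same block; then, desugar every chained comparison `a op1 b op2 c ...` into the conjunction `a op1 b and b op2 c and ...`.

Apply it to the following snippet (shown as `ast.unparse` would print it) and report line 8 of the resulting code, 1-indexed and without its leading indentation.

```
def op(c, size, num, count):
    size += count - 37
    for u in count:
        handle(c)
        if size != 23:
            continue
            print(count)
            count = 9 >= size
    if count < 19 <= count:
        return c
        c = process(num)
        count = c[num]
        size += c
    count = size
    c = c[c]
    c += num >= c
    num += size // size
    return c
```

return c

Transformed code:
def op(c, size, num, count):
    size += count - 37
    for u in count:
        handle(c)
        if size != 23:
            continue
    if count < 19 and 19 <= count:
        return c
    count = size
    c = c[c]
    c += num >= c
    num += size // size
    return c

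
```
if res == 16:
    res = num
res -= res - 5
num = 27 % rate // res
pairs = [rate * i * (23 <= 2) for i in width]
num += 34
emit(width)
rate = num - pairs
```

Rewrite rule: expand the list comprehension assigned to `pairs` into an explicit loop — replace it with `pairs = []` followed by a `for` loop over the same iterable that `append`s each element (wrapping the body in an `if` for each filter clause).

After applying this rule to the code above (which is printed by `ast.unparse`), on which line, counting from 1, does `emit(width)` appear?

9

Transformed code:
if res == 16:
    res = num
res -= res - 5
num = 27 % rate // res
pairs = []
for i in width:
    pairs.append(rate * i * (23 <= 2))
num += 34
emit(width)
rate = num - pairs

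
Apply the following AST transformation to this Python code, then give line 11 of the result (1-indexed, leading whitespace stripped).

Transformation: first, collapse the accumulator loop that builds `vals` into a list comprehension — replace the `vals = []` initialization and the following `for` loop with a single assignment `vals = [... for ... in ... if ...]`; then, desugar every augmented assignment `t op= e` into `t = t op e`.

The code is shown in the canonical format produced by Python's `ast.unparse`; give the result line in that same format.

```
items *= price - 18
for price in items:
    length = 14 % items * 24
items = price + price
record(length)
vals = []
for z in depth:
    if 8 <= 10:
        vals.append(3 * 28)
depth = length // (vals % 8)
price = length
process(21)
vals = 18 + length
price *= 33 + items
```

Transformed code:
items = items * (price - 18)
for price in items:
    length = 14 % items * 24
items = price + price
record(length)
vals = [3 * 28 for z in depth if 8 <= 10]
depth = length // (vals % 8)
price = length
process(21)
vals = 18 + length
price = price * (33 + items)

price = price * (33 + items)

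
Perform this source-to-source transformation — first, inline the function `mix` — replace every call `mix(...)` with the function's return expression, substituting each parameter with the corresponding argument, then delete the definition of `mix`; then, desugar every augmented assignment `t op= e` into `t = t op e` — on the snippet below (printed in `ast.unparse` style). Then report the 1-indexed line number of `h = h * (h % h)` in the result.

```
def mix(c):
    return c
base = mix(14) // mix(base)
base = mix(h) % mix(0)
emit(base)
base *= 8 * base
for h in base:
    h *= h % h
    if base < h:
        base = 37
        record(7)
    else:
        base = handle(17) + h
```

Transformed code:
base = 14 // base
base = h % 0
emit(base)
base = base * (8 * base)
for h in base:
    h = h * (h % h)
    if base < h:
        base = 37
        record(7)
    else:
        base = handle(17) + h

6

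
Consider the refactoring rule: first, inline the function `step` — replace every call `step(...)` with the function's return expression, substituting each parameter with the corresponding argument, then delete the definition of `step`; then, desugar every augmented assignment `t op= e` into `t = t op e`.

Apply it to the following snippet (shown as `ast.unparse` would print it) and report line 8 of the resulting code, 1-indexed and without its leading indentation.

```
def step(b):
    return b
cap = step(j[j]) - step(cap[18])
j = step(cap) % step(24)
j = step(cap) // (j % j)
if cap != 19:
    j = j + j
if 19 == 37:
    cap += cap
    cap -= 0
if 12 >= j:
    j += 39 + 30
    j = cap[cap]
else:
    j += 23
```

Transformed code:
cap = j[j] - cap[18]
j = cap % 24
j = cap // (j % j)
if cap != 19:
    j = j + j
if 19 == 37:
    cap = cap + cap
    cap = cap - 0
if 12 >= j:
    j = j + (39 + 30)
    j = cap[cap]
else:
    j = j + 23

cap = cap - 0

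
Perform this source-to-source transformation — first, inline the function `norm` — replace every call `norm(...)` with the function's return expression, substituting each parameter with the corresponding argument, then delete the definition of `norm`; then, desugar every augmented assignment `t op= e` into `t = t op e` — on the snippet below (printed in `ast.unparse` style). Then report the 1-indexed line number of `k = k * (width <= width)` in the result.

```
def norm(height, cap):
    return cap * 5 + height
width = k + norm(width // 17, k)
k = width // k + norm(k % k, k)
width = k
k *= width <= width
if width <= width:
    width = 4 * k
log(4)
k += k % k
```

Transformed code:
width = k + (k * 5 + width // 17)
k = width // k + (k * 5 + k % k)
width = k
k = k * (width <= width)
if width <= width:
    width = 4 * k
log(4)
k = k + k % k

4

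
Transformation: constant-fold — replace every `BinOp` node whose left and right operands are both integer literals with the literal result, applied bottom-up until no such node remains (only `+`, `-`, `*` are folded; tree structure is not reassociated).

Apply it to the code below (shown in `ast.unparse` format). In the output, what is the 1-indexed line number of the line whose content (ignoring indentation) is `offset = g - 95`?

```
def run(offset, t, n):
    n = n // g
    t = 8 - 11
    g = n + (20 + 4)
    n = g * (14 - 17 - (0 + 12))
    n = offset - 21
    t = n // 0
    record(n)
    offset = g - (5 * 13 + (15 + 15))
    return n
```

9

Transformed code:
def run(offset, t, n):
    n = n // g
    t = -3
    g = n + 24
    n = g * -15
    n = offset - 21
    t = n // 0
    record(n)
    offset = g - 95
    return n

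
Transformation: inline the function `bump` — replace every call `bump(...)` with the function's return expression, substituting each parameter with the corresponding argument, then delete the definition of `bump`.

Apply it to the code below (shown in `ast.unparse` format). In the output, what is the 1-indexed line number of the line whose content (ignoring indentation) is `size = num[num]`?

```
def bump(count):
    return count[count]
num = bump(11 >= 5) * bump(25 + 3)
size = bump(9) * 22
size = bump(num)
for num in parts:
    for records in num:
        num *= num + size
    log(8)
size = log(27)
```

3

Transformed code:
num = (11 >= 5)[11 >= 5] * (25 + 3)[25 + 3]
size = 9[9] * 22
size = num[num]
for num in parts:
    for records in num:
        num *= num + size
    log(8)
size = log(27)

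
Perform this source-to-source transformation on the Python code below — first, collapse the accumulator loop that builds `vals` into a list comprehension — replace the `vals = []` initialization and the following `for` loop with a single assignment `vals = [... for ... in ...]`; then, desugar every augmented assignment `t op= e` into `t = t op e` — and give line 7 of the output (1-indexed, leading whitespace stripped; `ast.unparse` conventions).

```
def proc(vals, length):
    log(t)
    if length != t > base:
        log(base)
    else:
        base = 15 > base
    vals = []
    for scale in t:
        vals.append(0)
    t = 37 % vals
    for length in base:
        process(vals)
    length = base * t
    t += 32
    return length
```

Transformed code:
def proc(vals, length):
    log(t)
    if length != t > base:
        log(base)
    else:
        base = 15 > base
    vals = [0 for scale in t]
    t = 37 % vals
    for length in base:
        process(vals)
    length = base * t
    t = t + 32
    return length

vals = [0 for scale in t]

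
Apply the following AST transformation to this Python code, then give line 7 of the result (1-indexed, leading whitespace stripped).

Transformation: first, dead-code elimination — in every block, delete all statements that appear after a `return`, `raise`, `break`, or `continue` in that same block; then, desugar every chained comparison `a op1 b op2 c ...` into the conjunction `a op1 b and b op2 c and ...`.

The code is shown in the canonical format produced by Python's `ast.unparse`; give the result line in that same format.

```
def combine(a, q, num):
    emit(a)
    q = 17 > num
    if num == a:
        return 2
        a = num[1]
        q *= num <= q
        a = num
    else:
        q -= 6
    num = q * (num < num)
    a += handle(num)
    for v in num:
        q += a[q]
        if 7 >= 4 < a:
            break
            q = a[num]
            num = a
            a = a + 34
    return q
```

Transformed code:
def combine(a, q, num):
    emit(a)
    q = 17 > num
    if num == a:
        return 2
    else:
        q -= 6
    num = q * (num < num)
    a += handle(num)
    for v in num:
        q += a[q]
        if 7 >= 4 and 4 < a:
            break
    return q

q -= 6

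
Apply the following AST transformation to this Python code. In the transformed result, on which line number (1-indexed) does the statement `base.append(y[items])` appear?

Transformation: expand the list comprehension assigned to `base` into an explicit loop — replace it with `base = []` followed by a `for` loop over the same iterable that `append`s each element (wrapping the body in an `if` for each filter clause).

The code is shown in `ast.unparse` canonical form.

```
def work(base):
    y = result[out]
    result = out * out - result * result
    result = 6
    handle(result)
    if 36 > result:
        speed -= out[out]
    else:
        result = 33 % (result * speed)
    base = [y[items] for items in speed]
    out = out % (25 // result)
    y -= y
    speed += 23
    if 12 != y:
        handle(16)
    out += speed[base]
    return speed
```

Transformed code:
def work(base):
    y = result[out]
    result = out * out - result * result
    result = 6
    handle(result)
    if 36 > result:
        speed -= out[out]
    else:
        result = 33 % (result * speed)
    base = []
    for items in speed:
        base.append(y[items])
    out = out % (25 // result)
    y -= y
    speed += 23
    if 12 != y:
        handle(16)
    out += speed[base]
    return speed

12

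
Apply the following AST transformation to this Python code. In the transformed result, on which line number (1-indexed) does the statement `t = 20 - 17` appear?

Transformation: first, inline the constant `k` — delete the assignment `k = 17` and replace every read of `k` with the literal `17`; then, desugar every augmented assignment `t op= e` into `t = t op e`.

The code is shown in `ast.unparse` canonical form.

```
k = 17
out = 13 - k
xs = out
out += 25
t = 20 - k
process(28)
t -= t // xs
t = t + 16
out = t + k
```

4

Transformed code:
out = 13 - 17
xs = out
out = out + 25
t = 20 - 17
process(28)
t = t - t // xs
t = t + 16
out = t + 17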